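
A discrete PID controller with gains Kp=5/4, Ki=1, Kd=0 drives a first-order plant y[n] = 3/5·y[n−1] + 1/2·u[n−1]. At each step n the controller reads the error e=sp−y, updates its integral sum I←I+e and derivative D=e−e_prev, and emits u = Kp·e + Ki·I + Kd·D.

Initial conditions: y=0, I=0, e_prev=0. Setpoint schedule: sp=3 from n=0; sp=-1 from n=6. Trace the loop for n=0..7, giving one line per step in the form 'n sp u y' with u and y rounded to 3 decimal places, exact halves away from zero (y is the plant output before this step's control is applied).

(exact arithmetic carried between steps; '≈' marks a value shown rounded to 6 d.p. or computed from one; I and e_prev carry over from the previous line; the table rounds u and y to 3 d.p., halves away from zero)
n=0: y=0, sp=3, e=sp−y=3; I=3, D=e−e_prev=3; u=5/4·3+1·3+0·3=6.75; next y=3/5·0+1/2·6.75=3.375
n=1: y=3.375, sp=3, e=sp−y=-0.375; I=2.625, D=e−e_prev=-3.375; u=5/4·(-0.375)+1·2.625+0·(-3.375)=2.15625; next y=3/5·3.375+1/2·2.15625=3.103125
n=2: y=3.103125, sp=3, e=sp−y=-0.103125; I=2.521875, D=e−e_prev=0.271875; u=5/4·(-0.103125)+1·2.521875+0·0.271875≈2.392969; next y=3/5·3.103125+1/2·2.392969≈3.058359
n=3: y≈3.058359, sp=3, e=sp−y≈-0.058359; I≈2.463516, D=e−e_prev≈0.044766; u=5/4·(-0.058359)+1·2.463516+0·0.044766≈2.390566; next y=3/5·3.058359+1/2·2.390566≈3.030299
n=4: y≈3.030299, sp=3, e=sp−y≈-0.030299; I≈2.433217, D=e−e_prev≈0.028061; u=5/4·(-0.030299)+1·2.433217+0·0.028061≈2.395343; next y=3/5·3.030299+1/2·2.395343≈3.015851
n=5: y≈3.015851, sp=3, e=sp−y≈-0.015851; I≈2.417366, D=e−e_prev≈0.014448; u=5/4·(-0.015851)+1·2.417366+0·0.014448≈2.397552; next y=3/5·3.015851+1/2·2.397552≈3.008287
n=6: y≈3.008287, sp=-1, e=sp−y≈-4.008287; I≈-1.590921, D=e−e_prev≈-3.992436; u=5/4·(-4.008287)+1·(-1.590921)+0·(-3.992436)≈-6.601279; next y=3/5·3.008287+1/2·(-6.601279)≈-1.495668
n=7: y≈-1.495668, sp=-1, e=sp−y≈0.495668; I≈-1.095253, D=e−e_prev≈4.503954; u=5/4·0.495668+1·(-1.095253)+0·4.503954≈-0.475669; next y=3/5·(-1.495668)+1/2·(-0.475669)≈-1.135235

0 3 6.750 0.000
1 3 2.156 3.375
2 3 2.393 3.103
3 3 2.391 3.058
4 3 2.395 3.030
5 3 2.398 3.016
6 -1 -6.601 3.008
7 -1 -0.476 -1.496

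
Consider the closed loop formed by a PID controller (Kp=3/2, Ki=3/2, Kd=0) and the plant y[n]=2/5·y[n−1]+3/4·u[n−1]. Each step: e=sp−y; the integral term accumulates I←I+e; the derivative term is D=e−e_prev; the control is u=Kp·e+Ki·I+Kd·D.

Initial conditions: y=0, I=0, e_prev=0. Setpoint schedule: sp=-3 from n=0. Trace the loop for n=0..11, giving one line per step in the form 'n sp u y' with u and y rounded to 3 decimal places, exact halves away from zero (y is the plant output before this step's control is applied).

(exact arithmetic carried between steps; '≈' marks a value shown rounded to 6 d.p. or computed from one; I and e_prev carry over from the previous line; the table rounds u and y to 3 d.p., halves away from zero)
n=0: y=0, sp=-3, e=sp−y=-3; I=-3, D=e−e_prev=-3; u=3/2·(-3)+3/2·(-3)+0·(-3)=-9; next y=2/5·0+3/4·(-9)=-6.75
n=1: y=-6.75, sp=-3, e=sp−y=3.75; I=0.75, D=e−e_prev=6.75; u=3/2·3.75+3/2·0.75+0·6.75=6.75; next y=2/5·(-6.75)+3/4·6.75=2.3625
n=2: y=2.3625, sp=-3, e=sp−y=-5.3625; I=-4.6125, D=e−e_prev=-9.1125; u=3/2·(-5.3625)+3/2·(-4.6125)+0·(-9.1125)=-14.9625; next y=2/5·2.3625+3/4·(-14.9625)=-10.276875
n=3: y=-10.276875, sp=-3, e=sp−y=7.276875; I=2.664375, D=e−e_prev=12.639375; u=3/2·7.276875+3/2·2.664375+0·12.639375=14.911875; next y=2/5·(-10.276875)+3/4·14.911875≈7.073156
n=4: y≈7.073156, sp=-3, e=sp−y≈-10.073156; I≈-7.408781, D=e−e_prev≈-17.350031; u=3/2·(-10.073156)+3/2·(-7.408781)+0·(-17.350031)≈-26.222906; next y=2/5·7.073156+3/4·(-26.222906)≈-16.837917
n=5: y≈-16.837917, sp=-3, e=sp−y≈13.837917; I≈6.429136, D=e−e_prev≈23.911073; u=3/2·13.837917+3/2·6.429136+0·23.911073≈30.400580; next y=2/5·(-16.837917)+3/4·30.400580≈16.065268
n=6: y≈16.065268, sp=-3, e=sp−y≈-19.065268; I≈-12.636132, D=e−e_prev≈-32.903185; u=3/2·(-19.065268)+3/2·(-12.636132)+0·(-32.903185)≈-47.552100; next y=2/5·16.065268+3/4·(-47.552100)≈-29.237968
n=7: y≈-29.237968, sp=-3, e=sp−y≈26.237968; I≈13.601836, D=e−e_prev≈45.303236; u=3/2·26.237968+3/2·13.601836+0·45.303236≈59.759705; next y=2/5·(-29.237968)+3/4·59.759705≈33.124592
n=8: y≈33.124592, sp=-3, e=sp−y≈-36.124592; I≈-22.522756, D=e−e_prev≈-62.362559; u=3/2·(-36.124592)+3/2·(-22.522756)+0·(-62.362559)≈-87.971022; next y=2/5·33.124592+3/4·(-87.971022)≈-52.728430
n=9: y≈-52.728430, sp=-3, e=sp−y≈49.728430; I≈27.205674, D=e−e_prev≈85.853021; u=3/2·49.728430+3/2·27.205674+0·85.853021≈115.401155; next y=2/5·(-52.728430)+3/4·115.401155≈65.459494
n=10: y≈65.459494, sp=-3, e=sp−y≈-68.459494; I≈-41.253821, D=e−e_prev≈-118.187924; u=3/2·(-68.459494)+3/2·(-41.253821)+0·(-118.187924)≈-164.569972; next y=2/5·65.459494+3/4·(-164.569972)≈-97.243681
n=11: y≈-97.243681, sp=-3, e=sp−y≈94.243681; I≈52.989861, D=e−e_prev≈162.703176; u=3/2·94.243681+3/2·52.989861+0·162.703176≈220.850313; next y=2/5·(-97.243681)+3/4·220.850313≈126.740262

0 -3 -9.000 0.000
1 -3 6.750 -6.750
2 -3 -14.963 2.363
3 -3 14.912 -10.277
4 -3 -26.223 7.073
5 -3 30.401 -16.838
6 -3 -47.552 16.065
7 -3 59.760 -29.238
8 -3 -87.971 33.125
9 -3 115.401 -52.728
10 -3 -164.570 65.459
11 -3 220.850 -97.244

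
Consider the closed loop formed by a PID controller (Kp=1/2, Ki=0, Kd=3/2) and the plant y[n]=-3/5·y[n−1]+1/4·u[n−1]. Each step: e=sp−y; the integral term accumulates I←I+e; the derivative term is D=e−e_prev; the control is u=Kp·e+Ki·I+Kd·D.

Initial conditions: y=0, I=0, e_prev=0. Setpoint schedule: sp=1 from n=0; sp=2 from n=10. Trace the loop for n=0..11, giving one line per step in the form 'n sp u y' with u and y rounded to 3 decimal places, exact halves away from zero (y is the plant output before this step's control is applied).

(exact arithmetic carried between steps; '≈' marks a value shown rounded to 6 d.p. or computed from one; I and e_prev carry over from the previous line; the table rounds u and y to 3 d.p., halves away from zero)
n=0: y=0, sp=1, e=sp−y=1; I=1, D=e−e_prev=1; u=1/2·1+0·1+3/2·1=2; next y=-3/5·0+1/4·2=0.5
n=1: y=0.5, sp=1, e=sp−y=0.5; I=1.5, D=e−e_prev=-0.5; u=1/2·0.5+0·1.5+3/2·(-0.5)=-0.5; next y=-3/5·0.5+1/4·(-0.5)=-0.425
n=2: y=-0.425, sp=1, e=sp−y=1.425; I=2.925, D=e−e_prev=0.925; u=1/2·1.425+0·2.925+3/2·0.925=2.1; next y=-3/5·(-0.425)+1/4·2.1=0.78
n=3: y=0.78, sp=1, e=sp−y=0.22; I=3.145, D=e−e_prev=-1.205; u=1/2·0.22+0·3.145+3/2·(-1.205)=-1.6975; next y=-3/5·0.78+1/4·(-1.6975)=-0.892375
n=4: y=-0.892375, sp=1, e=sp−y=1.892375; I=5.037375, D=e−e_prev=1.672375; u=1/2·1.892375+0·5.037375+3/2·1.672375=3.45475; next y=-3/5·(-0.892375)+1/4·3.45475≈1.399113
n=5: y≈1.399113, sp=1, e=sp−y≈-0.399113; I≈4.638263, D=e−e_prev≈-2.291488; u=1/2·(-0.399113)+0·4.638263+3/2·(-2.291488)≈-3.636788; next y=-3/5·1.399113+1/4·(-3.636788)≈-1.748664
n=6: y≈-1.748664, sp=1, e=sp−y≈2.748664; I≈7.386927, D=e−e_prev≈3.147777; u=1/2·2.748664+0·7.386927+3/2·3.147777≈6.095998; next y=-3/5·(-1.748664)+1/4·6.095998≈2.573198
n=7: y=2.573198, sp=1, e=sp−y=-1.573198; I≈5.813729, D=e−e_prev≈-4.321862; u=1/2·(-1.573198)+0·5.813729+3/2·(-4.321862)≈-7.269393; next y=-3/5·2.573198+1/4·(-7.269393)≈-3.361267
n=8: y≈-3.361267, sp=1, e=sp−y≈4.361267; I≈10.174996, D=e−e_prev≈5.934465; u=1/2·4.361267+0·10.174996+3/2·5.934465≈11.082331; next y=-3/5·(-3.361267)+1/4·11.082331≈4.787343
n=9: y≈4.787343, sp=1, e=sp−y≈-3.787343; I≈6.387653, D=e−e_prev≈-8.148610; u=1/2·(-3.787343)+0·6.387653+3/2·(-8.148610)≈-14.116586; next y=-3/5·4.787343+1/4·(-14.116586)≈-6.401552
n=10: y≈-6.401552, sp=2, e=sp−y≈8.401552; I≈14.789205, D=e−e_prev≈12.188895; u=1/2·8.401552+0·14.789205+3/2·12.188895≈22.484119; next y=-3/5·(-6.401552)+1/4·22.484119≈9.461961
n=11: y≈9.461961, sp=2, e=sp−y≈-7.461961; I≈7.327244, D=e−e_prev≈-15.863513; u=1/2·(-7.461961)+0·7.327244+3/2·(-15.863513)≈-27.526251; next y=-3/5·9.461961+1/4·(-27.526251)≈-12.558739

0 1 2.000 0.000
1 1 -0.500 0.500
2 1 2.100 -0.425
3 1 -1.698 0.780
4 1 3.455 -0.892
5 1 -3.637 1.399
6 1 6.096 -1.749
7 1 -7.269 2.573
8 1 11.082 -3.361
9 1 -14.117 4.787
10 2 22.484 -6.402
11 2 -27.526 9.462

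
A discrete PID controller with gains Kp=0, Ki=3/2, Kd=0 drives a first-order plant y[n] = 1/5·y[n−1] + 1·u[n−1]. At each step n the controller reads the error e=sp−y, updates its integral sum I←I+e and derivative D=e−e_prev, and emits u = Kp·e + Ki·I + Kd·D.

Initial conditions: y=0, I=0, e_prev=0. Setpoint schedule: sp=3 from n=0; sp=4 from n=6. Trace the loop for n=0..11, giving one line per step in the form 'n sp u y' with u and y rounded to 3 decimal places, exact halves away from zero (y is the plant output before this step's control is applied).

(exact arithmetic carried between steps; '≈' marks a value shown rounded to 6 d.p. or computed from one; I and e_prev carry over from the previous line; the table rounds u and y to 3 d.p., halves away from zero)
n=0: y=0, sp=3, e=sp−y=3; I=3, D=e−e_prev=3; u=0·3+3/2·3+0·3=4.5; next y=1/5·0+1·4.5=4.5
n=1: y=4.5, sp=3, e=sp−y=-1.5; I=1.5, D=e−e_prev=-4.5; u=0·(-1.5)+3/2·1.5+0·(-4.5)=2.25; next y=1/5·4.5+1·2.25=3.15
n=2: y=3.15, sp=3, e=sp−y=-0.15; I=1.35, D=e−e_prev=1.35; u=0·(-0.15)+3/2·1.35+0·1.35=2.025; next y=1/5·3.15+1·2.025=2.655
n=3: y=2.655, sp=3, e=sp−y=0.345; I=1.695, D=e−e_prev=0.495; u=0·0.345+3/2·1.695+0·0.495=2.5425; next y=1/5·2.655+1·2.5425=3.0735
n=4: y=3.0735, sp=3, e=sp−y=-0.0735; I=1.6215, D=e−e_prev=-0.4185; u=0·(-0.0735)+3/2·1.6215+0·(-0.4185)=2.43225; next y=1/5·3.0735+1·2.43225=3.04695
n=5: y=3.04695, sp=3, e=sp−y=-0.04695; I=1.57455, D=e−e_prev=0.02655; u=0·(-0.04695)+3/2·1.57455+0·0.02655=2.361825; next y=1/5·3.04695+1·2.361825=2.971215
n=6: y=2.971215, sp=4, e=sp−y=1.028785; I=2.603335, D=e−e_prev=1.075735; u=0·1.028785+3/2·2.603335+0·1.075735≈3.905003; next y=1/5·2.971215+1·3.905003≈4.499246
n=7: y≈4.499246, sp=4, e=sp−y≈-0.499246; I≈2.104090, D=e−e_prev≈-1.528031; u=0·(-0.499246)+3/2·2.104090+0·(-1.528031)≈3.156134; next y=1/5·4.499246+1·3.156134≈4.055983
n=8: y≈4.055983, sp=4, e=sp−y≈-0.055983; I≈2.048106, D=e−e_prev≈0.443262; u=0·(-0.055983)+3/2·2.048106+0·0.443262≈3.072159; next y=1/5·4.055983+1·3.072159≈3.883356
n=9: y≈3.883356, sp=4, e=sp−y≈0.116644; I≈2.164750, D=e−e_prev≈0.172627; u=0·0.116644+3/2·2.164750+0·0.172627≈3.247125; next y=1/5·3.883356+1·3.247125≈4.023797
n=10: y≈4.023797, sp=4, e=sp−y≈-0.023797; I≈2.140954, D=e−e_prev≈-0.140441; u=0·(-0.023797)+3/2·2.140954+0·(-0.140441)≈3.211431; next y=1/5·4.023797+1·3.211431≈4.016190
n=11: y≈4.016190, sp=4, e=sp−y≈-0.016190; I≈2.124764, D=e−e_prev≈0.007607; u=0·(-0.016190)+3/2·2.124764+0·0.007607≈3.187146; next y=1/5·4.016190+1·3.187146≈3.990384

0 3 4.500 0.000
1 3 2.250 4.500
2 3 2.025 3.150
3 3 2.543 2.655
4 3 2.432 3.074
5 3 2.362 3.047
6 4 3.905 2.971
7 4 3.156 4.499
8 4 3.072 4.056
9 4 3.247 3.883
10 4 3.211 4.024
11 4 3.187 4.016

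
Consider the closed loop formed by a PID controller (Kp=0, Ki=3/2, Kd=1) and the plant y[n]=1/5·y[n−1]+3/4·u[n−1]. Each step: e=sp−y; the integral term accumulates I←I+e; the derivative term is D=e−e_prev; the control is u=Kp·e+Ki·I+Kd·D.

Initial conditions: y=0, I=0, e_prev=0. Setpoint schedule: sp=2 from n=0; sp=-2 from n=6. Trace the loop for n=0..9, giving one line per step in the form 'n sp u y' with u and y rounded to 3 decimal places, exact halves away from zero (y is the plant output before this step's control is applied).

(exact arithmetic carried between steps; '≈' marks a value shown rounded to 6 d.p. or computed from one; I and e_prev carry over from the previous line; the table rounds u and y to 3 d.p., halves away from zero)
n=0: y=0, sp=2, e=sp−y=2; I=2, D=e−e_prev=2; u=0·2+3/2·2+1·2=5; next y=1/5·0+3/4·5=3.75
n=1: y=3.75, sp=2, e=sp−y=-1.75; I=0.25, D=e−e_prev=-3.75; u=0·(-1.75)+3/2·0.25+1·(-3.75)=-3.375; next y=1/5·3.75+3/4·(-3.375)=-1.78125
n=2: y=-1.78125, sp=2, e=sp−y=3.78125; I=4.03125, D=e−e_prev=5.53125; u=0·3.78125+3/2·4.03125+1·5.53125=11.578125; next y=1/5·(-1.78125)+3/4·11.578125≈8.327344
n=3: y≈8.327344, sp=2, e=sp−y≈-6.327344; I≈-2.296094, D=e−e_prev≈-10.108594; u=0·(-6.327344)+3/2·(-2.296094)+1·(-10.108594)≈-13.552734; next y=1/5·8.327344+3/4·(-13.552734)≈-8.499082
n=4: y≈-8.499082, sp=2, e=sp−y≈10.499082; I≈8.202988, D=e−e_prev≈16.826426; u=0·10.499082+3/2·8.202988+1·16.826426≈29.130908; next y=1/5·(-8.499082)+3/4·29.130908≈20.148365
n=5: y≈20.148365, sp=2, e=sp−y≈-18.148365; I≈-9.945376, D=e−e_prev≈-28.647447; u=0·(-18.148365)+3/2·(-9.945376)+1·(-28.647447)≈-43.565511; next y=1/5·20.148365+3/4·(-43.565511)≈-28.644461
n=6: y≈-28.644461, sp=-2, e=sp−y≈26.644461; I≈16.699084, D=e−e_prev≈44.792825; u=0·26.644461+3/2·16.699084+1·44.792825≈69.841452; next y=1/5·(-28.644461)+3/4·69.841452≈46.652197
n=7: y≈46.652197, sp=-2, e=sp−y≈-48.652197; I≈-31.953112, D=e−e_prev≈-75.296657; u=0·(-48.652197)+3/2·(-31.953112)+1·(-75.296657)≈-123.226326; next y=1/5·46.652197+3/4·(-123.226326)≈-83.089305
n=8: y≈-83.089305, sp=-2, e=sp−y≈81.089305; I≈49.136193, D=e−e_prev≈129.741502; u=0·81.089305+3/2·49.136193+1·129.741502≈203.445791; next y=1/5·(-83.089305)+3/4·203.445791≈135.966482
n=9: y≈135.966482, sp=-2, e=sp−y≈-137.966482; I≈-88.830289, D=e−e_prev≈-219.055787; u=0·(-137.966482)+3/2·(-88.830289)+1·(-219.055787)≈-352.301221; next y=1/5·135.966482+3/4·(-352.301221)≈-237.032620

0 2 5.000 0.000
1 2 -3.375 3.750
2 2 11.578 -1.781
3 2 -13.553 8.327
4 2 29.131 -8.499
5 2 -43.566 20.148
6 -2 69.841 -28.644
7 -2 -123.226 46.652
8 -2 203.446 -83.089
9 -2 -352.301 135.966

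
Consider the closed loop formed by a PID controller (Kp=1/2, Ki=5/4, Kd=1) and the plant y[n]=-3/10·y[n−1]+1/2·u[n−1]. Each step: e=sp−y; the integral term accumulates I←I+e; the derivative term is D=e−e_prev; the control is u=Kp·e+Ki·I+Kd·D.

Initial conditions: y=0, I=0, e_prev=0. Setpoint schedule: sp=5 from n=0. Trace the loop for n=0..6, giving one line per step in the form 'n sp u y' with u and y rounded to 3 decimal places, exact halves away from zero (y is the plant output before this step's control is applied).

(exact arithmetic carried between steps; '≈' marks a value shown rounded to 6 d.p. or computed from one; I and e_prev carry over from the previous line; the table rounds u and y to 3 d.p., halves away from zero)
n=0: y=0, sp=5, e=sp−y=5; I=5, D=e−e_prev=5; u=1/2·5+5/4·5+1·5=13.75; next y=-3/10·0+1/2·13.75=6.875
n=1: y=6.875, sp=5, e=sp−y=-1.875; I=3.125, D=e−e_prev=-6.875; u=1/2·(-1.875)+5/4·3.125+1·(-6.875)=-3.90625; next y=-3/10·6.875+1/2·(-3.90625)=-4.015625
n=2: y=-4.015625, sp=5, e=sp−y=9.015625; I=12.140625, D=e−e_prev=10.890625; u=1/2·9.015625+5/4·12.140625+1·10.890625≈30.574219; next y=-3/10·(-4.015625)+1/2·30.574219≈16.491797
n=3: y≈16.491797, sp=5, e=sp−y≈-11.491797; I≈0.648828, D=e−e_prev≈-20.507422; u=1/2·(-11.491797)+5/4·0.648828+1·(-20.507422)≈-25.442285; next y=-3/10·16.491797+1/2·(-25.442285)≈-17.668682
n=4: y≈-17.668682, sp=5, e=sp−y≈22.668682; I≈23.317510, D=e−e_prev≈34.160479; u=1/2·22.668682+5/4·23.317510+1·34.160479≈74.641707; next y=-3/10·(-17.668682)+1/2·74.641707≈42.621458
n=5: y≈42.621458, sp=5, e=sp−y≈-37.621458; I≈-14.303948, D=e−e_prev≈-60.290139; u=1/2·(-37.621458)+5/4·(-14.303948)+1·(-60.290139)≈-96.980803; next y=-3/10·42.621458+1/2·(-96.980803)≈-61.276839
n=6: y≈-61.276839, sp=5, e=sp−y≈66.276839; I≈51.972891, D=e−e_prev≈103.898297; u=1/2·66.276839+5/4·51.972891+1·103.898297≈202.002830; next y=-3/10·(-61.276839)+1/2·202.002830≈119.384467

0 5 13.750 0.000
1 5 -3.906 6.875
2 5 30.574 -4.016
3 5 -25.442 16.492
4 5 74.642 -17.669
5 5 -96.981 42.621
6 5 202.003 -61.277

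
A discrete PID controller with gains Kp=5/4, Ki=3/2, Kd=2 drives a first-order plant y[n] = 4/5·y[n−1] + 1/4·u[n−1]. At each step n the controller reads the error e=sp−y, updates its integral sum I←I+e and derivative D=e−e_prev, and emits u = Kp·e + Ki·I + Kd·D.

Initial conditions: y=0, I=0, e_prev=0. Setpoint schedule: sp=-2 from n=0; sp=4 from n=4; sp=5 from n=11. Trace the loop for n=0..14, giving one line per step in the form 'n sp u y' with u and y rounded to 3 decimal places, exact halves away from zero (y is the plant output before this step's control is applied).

(exact arithmetic carried between steps; '≈' marks a value shown rounded to 6 d.p. or computed from one; I and e_prev carry over from the previous line; the table rounds u and y to 3 d.p., halves away from zero)
n=0: y=0, sp=-2, e=sp−y=-2; I=-2, D=e−e_prev=-2; u=5/4·(-2)+3/2·(-2)+2·(-2)=-9.5; next y=4/5·0+1/4·(-9.5)=-2.375
n=1: y=-2.375, sp=-2, e=sp−y=0.375; I=-1.625, D=e−e_prev=2.375; u=5/4·0.375+3/2·(-1.625)+2·2.375=2.78125; next y=4/5·(-2.375)+1/4·2.78125≈-1.204688
n=2: y≈-1.204688, sp=-2, e=sp−y≈-0.795313; I≈-2.420313, D=e−e_prev≈-1.170313; u=5/4·(-0.795313)+3/2·(-2.420313)+2·(-1.170313)≈-6.965234; next y=4/5·(-1.204688)+1/4·(-6.965234)≈-2.705059
n=3: y≈-2.705059, sp=-2, e=sp−y≈0.705059; I≈-1.715254, D=e−e_prev≈1.500371; u=5/4·0.705059+3/2·(-1.715254)+2·1.500371≈1.309185; next y=4/5·(-2.705059)+1/4·1.309185≈-1.836751
n=4: y≈-1.836751, sp=4, e=sp−y≈5.836751; I≈4.121497, D=e−e_prev≈5.131692; u=5/4·5.836751+3/2·4.121497+2·5.131692≈23.741568; next y=4/5·(-1.836751)+1/4·23.741568≈4.465991
n=5: y≈4.465991, sp=4, e=sp−y≈-0.465991; I≈3.655505, D=e−e_prev≈-6.302742; u=5/4·(-0.465991)+3/2·3.655505+2·(-6.302742)≈-7.704715; next y=4/5·4.465991+1/4·(-7.704715)≈1.646614
n=6: y≈1.646614, sp=4, e=sp−y≈2.353386; I≈6.008891, D=e−e_prev≈2.819377; u=5/4·2.353386+3/2·6.008891+2·2.819377≈17.593823; next y=4/5·1.646614+1/4·17.593823≈5.715747
n=7: y≈5.715747, sp=4, e=sp−y≈-1.715747; I≈4.293144, D=e−e_prev≈-4.069133; u=5/4·(-1.715747)+3/2·4.293144+2·(-4.069133)≈-3.843234; next y=4/5·5.715747+1/4·(-3.843234)≈3.611789
n=8: y≈3.611789, sp=4, e=sp−y≈0.388211; I≈4.681355, D=e−e_prev≈2.103958; u=5/4·0.388211+3/2·4.681355+2·2.103958≈11.715211; next y=4/5·3.611789+1/4·11.715211≈5.818234
n=9: y≈5.818234, sp=4, e=sp−y≈-1.818234; I≈2.863120, D=e−e_prev≈-2.206445; u=5/4·(-1.818234)+3/2·2.863120+2·(-2.206445)≈-2.391002; next y=4/5·5.818234+1/4·(-2.391002)≈4.056837
n=10: y≈4.056837, sp=4, e=sp−y≈-0.056837; I≈2.806284, D=e−e_prev≈1.761397; u=5/4·(-0.056837)+3/2·2.806284+2·1.761397≈7.661174; next y=4/5·4.056837+1/4·7.661174≈5.160763
n=11: y≈5.160763, sp=5, e=sp−y≈-0.160763; I≈2.645521, D=e−e_prev≈-0.103926; u=5/4·(-0.160763)+3/2·2.645521+2·(-0.103926)≈3.559475; next y=4/5·5.160763+1/4·3.559475≈5.018479
n=12: y≈5.018479, sp=5, e=sp−y≈-0.018479; I≈2.627041, D=e−e_prev≈0.142284; u=5/4·(-0.018479)+3/2·2.627041+2·0.142284≈4.202031; next y=4/5·5.018479+1/4·4.202031≈5.065291
n=13: y≈5.065291, sp=5, e=sp−y≈-0.065291; I≈2.561750, D=e−e_prev≈-0.046812; u=5/4·(-0.065291)+3/2·2.561750+2·(-0.046812)≈3.667388; next y=4/5·5.065291+1/4·3.667388≈4.969080
n=14: y≈4.969080, sp=5, e=sp−y≈0.030920; I≈2.592671, D=e−e_prev≈0.096211; u=5/4·0.030920+3/2·2.592671+2·0.096211≈4.120079; next y=4/5·4.969080+1/4·4.120079≈5.005283

0 -2 -9.500 0.000
1 -2 2.781 -2.375
2 -2 -6.965 -1.205
3 -2 1.309 -2.705
4 4 23.742 -1.837
5 4 -7.705 4.466
6 4 17.594 1.647
7 4 -3.843 5.716
8 4 11.715 3.612
9 4 -2.391 5.818
10 4 7.661 4.057
11 5 3.559 5.161
12 5 4.202 5.018
13 5 3.667 5.065
14 5 4.120 4.969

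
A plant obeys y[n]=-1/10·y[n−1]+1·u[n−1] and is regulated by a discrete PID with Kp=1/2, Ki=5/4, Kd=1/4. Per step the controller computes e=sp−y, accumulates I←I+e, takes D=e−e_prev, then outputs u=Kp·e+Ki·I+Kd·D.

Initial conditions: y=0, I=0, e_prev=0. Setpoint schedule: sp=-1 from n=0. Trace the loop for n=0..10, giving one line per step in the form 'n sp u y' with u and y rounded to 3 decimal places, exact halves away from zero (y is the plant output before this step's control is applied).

(exact arithmetic carried between steps; '≈' marks a value shown rounded to 6 d.p. or computed from one; I and e_prev carry over from the previous line; the table rounds u and y to 3 d.p., halves away from zero)
n=0: y=0, sp=-1, e=sp−y=-1; I=-1, D=e−e_prev=-1; u=1/2·(-1)+5/4·(-1)+1/4·(-1)=-2; next y=-1/10·0+1·(-2)=-2
n=1: y=-2, sp=-1, e=sp−y=1; I=0, D=e−e_prev=2; u=1/2·1+5/4·0+1/4·2=1; next y=-1/10·(-2)+1·1=1.2
n=2: y=1.2, sp=-1, e=sp−y=-2.2; I=-2.2, D=e−e_prev=-3.2; u=1/2·(-2.2)+5/4·(-2.2)+1/4·(-3.2)=-4.65; next y=-1/10·1.2+1·(-4.65)=-4.77
n=3: y=-4.77, sp=-1, e=sp−y=3.77; I=1.57, D=e−e_prev=5.97; u=1/2·3.77+5/4·1.57+1/4·5.97=5.34; next y=-1/10·(-4.77)+1·5.34=5.817
n=4: y=5.817, sp=-1, e=sp−y=-6.817; I=-5.247, D=e−e_prev=-10.587; u=1/2·(-6.817)+5/4·(-5.247)+1/4·(-10.587)=-12.614; next y=-1/10·5.817+1·(-12.614)=-13.1957
n=5: y=-13.1957, sp=-1, e=sp−y=12.1957; I=6.9487, D=e−e_prev=19.0127; u=1/2·12.1957+5/4·6.9487+1/4·19.0127=19.5369; next y=-1/10·(-13.1957)+1·19.5369=20.85647
n=6: y=20.85647, sp=-1, e=sp−y=-21.85647; I=-14.90777, D=e−e_prev=-34.05217; u=1/2·(-21.85647)+5/4·(-14.90777)+1/4·(-34.05217)=-38.07599; next y=-1/10·20.85647+1·(-38.07599)=-40.161637
n=7: y=-40.161637, sp=-1, e=sp−y=39.161637; I=24.253867, D=e−e_prev=61.018107; u=1/2·39.161637+5/4·24.253867+1/4·61.018107=65.152679; next y=-1/10·(-40.161637)+1·65.152679≈69.168843
n=8: y≈69.168843, sp=-1, e=sp−y≈-70.168843; I≈-45.914976, D=e−e_prev≈-109.330480; u=1/2·(-70.168843)+5/4·(-45.914976)+1/4·(-109.330480)≈-119.810761; next y=-1/10·69.168843+1·(-119.810761)≈-126.727645
n=9: y≈-126.727645, sp=-1, e=sp−y≈125.727645; I≈79.812669, D=e−e_prev≈195.896488; u=1/2·125.727645+5/4·79.812669+1/4·195.896488≈211.603781; next y=-1/10·(-126.727645)+1·211.603781≈224.276546
n=10: y≈224.276546, sp=-1, e=sp−y≈-225.276546; I≈-145.463876, D=e−e_prev≈-351.004191; u=1/2·(-225.276546)+5/4·(-145.463876)+1/4·(-351.004191)≈-382.219166; next y=-1/10·224.276546+1·(-382.219166)≈-404.646821

0 -1 -2.000 0.000
1 -1 1.000 -2.000
2 -1 -4.650 1.200
3 -1 5.340 -4.770
4 -1 -12.614 5.817
5 -1 19.537 -13.196
6 -1 -38.076 20.856
7 -1 65.153 -40.162
8 -1 -119.811 69.169
9 -1 211.604 -126.728
10 -1 -382.219 224.277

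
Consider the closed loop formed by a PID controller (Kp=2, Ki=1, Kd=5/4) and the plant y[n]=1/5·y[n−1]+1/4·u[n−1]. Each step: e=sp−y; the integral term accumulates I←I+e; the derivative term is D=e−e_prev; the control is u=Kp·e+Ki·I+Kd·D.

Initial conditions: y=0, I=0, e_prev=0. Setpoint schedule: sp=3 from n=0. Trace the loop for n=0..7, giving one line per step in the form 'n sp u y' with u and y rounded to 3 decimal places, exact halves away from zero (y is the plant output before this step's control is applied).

0 3 12.750 0.000
1 3 -1.547 3.188
2 3 14.731 0.251
3 3 -0.990 3.733
4 3 16.374 0.499
5 3 -0.868 4.193
6 3 17.736 0.622
7 3 -1.081 4.558

(exact arithmetic carried between steps; '≈' marks a value shown rounded to 6 d.p. or computed from one; I and e_prev carry over from the previous line; the table rounds u and y to 3 d.p., halves away from zero)
n=0: y=0, sp=3, e=sp−y=3; I=3, D=e−e_prev=3; u=2·3+1·3+5/4·3=12.75; next y=1/5·0+1/4·12.75=3.1875
n=1: y=3.1875, sp=3, e=sp−y=-0.1875; I=2.8125, D=e−e_prev=-3.1875; u=2·(-0.1875)+1·2.8125+5/4·(-3.1875)=-1.546875; next y=1/5·3.1875+1/4·(-1.546875)≈0.250781
n=2: y≈0.250781, sp=3, e=sp−y≈2.749219; I≈5.561719, D=e−e_prev≈2.936719; u=2·2.749219+1·5.561719+5/4·2.936719≈14.731055; next y=1/5·0.250781+1/4·14.731055≈3.732920
n=3: y≈3.732920, sp=3, e=sp−y≈-0.732920; I≈4.828799, D=e−e_prev≈-3.482139; u=2·(-0.732920)+1·4.828799+5/4·(-3.482139)≈-0.989714; next y=1/5·3.732920+1/4·(-0.989714)≈0.499155
n=4: y≈0.499155, sp=3, e=sp−y≈2.500845; I≈7.329643, D=e−e_prev≈3.233765; u=2·2.500845+1·7.329643+5/4·3.233765≈16.373538; next y=1/5·0.499155+1/4·16.373538≈4.193216
n=5: y≈4.193216, sp=3, e=sp−y≈-1.193216; I≈6.136428, D=e−e_prev≈-3.694060; u=2·(-1.193216)+1·6.136428+5/4·(-3.694060)≈-0.867579; next y=1/5·4.193216+1/4·(-0.867579)≈0.621748
n=6: y≈0.621748, sp=3, e=sp−y≈2.378252; I≈8.514679, D=e−e_prev≈3.571467; u=2·2.378252+1·8.514679+5/4·3.571467≈17.735517; next y=1/5·0.621748+1/4·17.735517≈4.558229
n=7: y≈4.558229, sp=3, e=sp−y≈-1.558229; I≈6.956451, D=e−e_prev≈-3.936480; u=2·(-1.558229)+1·6.956451+5/4·(-3.936480)≈-1.080608; next y=1/5·4.558229+1/4·(-1.080608)≈0.641494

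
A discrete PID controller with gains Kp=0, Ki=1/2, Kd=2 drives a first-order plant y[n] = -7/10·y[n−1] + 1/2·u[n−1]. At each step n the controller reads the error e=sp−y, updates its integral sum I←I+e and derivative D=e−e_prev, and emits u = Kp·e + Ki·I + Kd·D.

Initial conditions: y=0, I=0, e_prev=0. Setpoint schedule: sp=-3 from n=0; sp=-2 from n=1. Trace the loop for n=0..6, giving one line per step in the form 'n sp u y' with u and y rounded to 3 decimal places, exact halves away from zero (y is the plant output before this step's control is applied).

0 -3 -7.500 0.000
1 -2 8.875 -3.750
2 -2 -26.781 7.063
3 -2 53.805 -18.334
4 -2 -133.999 39.736
5 -2 297.653 -94.815
6 -2 -700.072 215.197

(exact arithmetic carried between steps; '≈' marks a value shown rounded to 6 d.p. or computed from one; I and e_prev carry over from the previous line; the table rounds u and y to 3 d.p., halves away from zero)
n=0: y=0, sp=-3, e=sp−y=-3; I=-3, D=e−e_prev=-3; u=0·(-3)+1/2·(-3)+2·(-3)=-7.5; next y=-7/10·0+1/2·(-7.5)=-3.75
n=1: y=-3.75, sp=-2, e=sp−y=1.75; I=-1.25, D=e−e_prev=4.75; u=0·1.75+1/2·(-1.25)+2·4.75=8.875; next y=-7/10·(-3.75)+1/2·8.875=7.0625
n=2: y=7.0625, sp=-2, e=sp−y=-9.0625; I=-10.3125, D=e−e_prev=-10.8125; u=0·(-9.0625)+1/2·(-10.3125)+2·(-10.8125)=-26.78125; next y=-7/10·7.0625+1/2·(-26.78125)=-18.334375
n=3: y=-18.334375, sp=-2, e=sp−y=16.334375; I=6.021875, D=e−e_prev=25.396875; u=0·16.334375+1/2·6.021875+2·25.396875≈53.804688; next y=-7/10·(-18.334375)+1/2·53.804688≈39.736406
n=4: y≈39.736406, sp=-2, e=sp−y≈-41.736406; I≈-35.714531, D=e−e_prev≈-58.070781; u=0·(-41.736406)+1/2·(-35.714531)+2·(-58.070781)≈-133.998828; next y=-7/10·39.736406+1/2·(-133.998828)≈-94.814898
n=5: y≈-94.814898, sp=-2, e=sp−y≈92.814898; I≈57.100367, D=e−e_prev≈134.551305; u=0·92.814898+1/2·57.100367+2·134.551305≈297.652793; next y=-7/10·(-94.814898)+1/2·297.652793≈215.196825
n=6: y≈215.196825, sp=-2, e=sp−y≈-217.196825; I≈-160.096458, D=e−e_prev≈-310.011724; u=0·(-217.196825)+1/2·(-160.096458)+2·(-310.011724)≈-700.071677; next y=-7/10·215.196825+1/2·(-700.071677)≈-500.673616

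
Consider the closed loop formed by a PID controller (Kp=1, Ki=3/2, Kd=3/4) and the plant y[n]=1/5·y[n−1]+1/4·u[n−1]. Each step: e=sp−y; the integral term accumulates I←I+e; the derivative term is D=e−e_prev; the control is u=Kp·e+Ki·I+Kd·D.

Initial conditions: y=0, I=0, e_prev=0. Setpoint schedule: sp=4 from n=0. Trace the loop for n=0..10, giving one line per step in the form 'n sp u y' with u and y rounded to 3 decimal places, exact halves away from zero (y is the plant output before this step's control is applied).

(exact arithmetic carried between steps; '≈' marks a value shown rounded to 6 d.p. or computed from one; I and e_prev carry over from the previous line; the table rounds u and y to 3 d.p., halves away from zero)
n=0: y=0, sp=4, e=sp−y=4; I=4, D=e−e_prev=4; u=1·4+3/2·4+3/4·4=13; next y=1/5·0+1/4·13=3.25
n=1: y=3.25, sp=4, e=sp−y=0.75; I=4.75, D=e−e_prev=-3.25; u=1·0.75+3/2·4.75+3/4·(-3.25)=5.4375; next y=1/5·3.25+1/4·5.4375=2.009375
n=2: y=2.009375, sp=4, e=sp−y=1.990625; I=6.740625, D=e−e_prev=1.240625; u=1·1.990625+3/2·6.740625+3/4·1.240625≈13.032031; next y=1/5·2.009375+1/4·13.032031≈3.659883
n=3: y≈3.659883, sp=4, e=sp−y≈0.340117; I≈7.080742, D=e−e_prev≈-1.650508; u=1·0.340117+3/2·7.080742+3/4·(-1.650508)≈9.723350; next y=1/5·3.659883+1/4·9.723350≈3.162814
n=4: y≈3.162814, sp=4, e=sp−y≈0.837186; I≈7.917928, D=e−e_prev≈0.497069; u=1·0.837186+3/2·7.917928+3/4·0.497069≈13.086880; next y=1/5·3.162814+1/4·13.086880≈3.904283
n=5: y≈3.904283, sp=4, e=sp−y≈0.095717; I≈8.013645, D=e−e_prev≈-0.741469; u=1·0.095717+3/2·8.013645+3/4·(-0.741469)≈11.560084; next y=1/5·3.904283+1/4·11.560084≈3.670877
n=6: y≈3.670877, sp=4, e=sp−y≈0.329123; I≈8.342768, D=e−e_prev≈0.233405; u=1·0.329123+3/2·8.342768+3/4·0.233405≈13.018328; next y=1/5·3.670877+1/4·13.018328≈3.988758
n=7: y≈3.988758, sp=4, e=sp−y≈0.011242; I≈8.354010, D=e−e_prev≈-0.317880; u=1·0.011242+3/2·8.354010+3/4·(-0.317880)≈12.303848; next y=1/5·3.988758+1/4·12.303848≈3.873713
n=8: y≈3.873713, sp=4, e=sp−y≈0.126287; I≈8.480297, D=e−e_prev≈0.115044; u=1·0.126287+3/2·8.480297+3/4·0.115044≈12.933015; next y=1/5·3.873713+1/4·12.933015≈4.007996
n=9: y≈4.007996, sp=4, e=sp−y≈-0.007996; I≈8.472300, D=e−e_prev≈-0.134283; u=1·(-0.007996)+3/2·8.472300+3/4·(-0.134283)≈12.599742; next y=1/5·4.007996+1/4·12.599742≈3.951535
n=10: y≈3.951535, sp=4, e=sp−y≈0.048465; I≈8.520766, D=e−e_prev≈0.056462; u=1·0.048465+3/2·8.520766+3/4·0.056462≈12.871960; next y=1/5·3.951535+1/4·12.871960≈4.008297

0 4 13.000 0.000
1 4 5.438 3.250
2 4 13.032 2.009
3 4 9.723 3.660
4 4 13.087 3.163
5 4 11.560 3.904
6 4 13.018 3.671
7 4 12.304 3.989
8 4 12.933 3.874
9 4 12.600 4.008
10 4 12.872 3.952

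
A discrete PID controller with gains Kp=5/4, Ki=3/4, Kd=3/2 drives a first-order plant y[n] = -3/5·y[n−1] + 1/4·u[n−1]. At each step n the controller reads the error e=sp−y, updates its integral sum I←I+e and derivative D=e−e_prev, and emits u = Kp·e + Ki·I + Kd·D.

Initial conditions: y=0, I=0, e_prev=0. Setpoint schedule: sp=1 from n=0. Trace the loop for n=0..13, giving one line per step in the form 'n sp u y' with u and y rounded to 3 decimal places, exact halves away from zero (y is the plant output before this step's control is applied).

0 1 3.500 0.000
1 1 -0.313 0.875
2 1 6.267 -0.603
3 1 -3.609 1.929
4 1 13.451 -2.059
5 1 -13.539 4.598
6 1 31.346 -6.144
7 1 -41.242 11.523
8 1 77.980 -17.224
9 1 -116.160 29.830
10 1 201.484 -46.938
11 1 -316.864 78.534
12 1 530.238 -126.336
13 1 -853.006 208.361

(exact arithmetic carried between steps; '≈' marks a value shown rounded to 6 d.p. or computed from one; I and e_prev carry over from the previous line; the table rounds u and y to 3 d.p., halves away from zero)
n=0: y=0, sp=1, e=sp−y=1; I=1, D=e−e_prev=1; u=5/4·1+3/4·1+3/2·1=3.5; next y=-3/5·0+1/4·3.5=0.875
n=1: y=0.875, sp=1, e=sp−y=0.125; I=1.125, D=e−e_prev=-0.875; u=5/4·0.125+3/4·1.125+3/2·(-0.875)=-0.3125; next y=-3/5·0.875+1/4·(-0.3125)=-0.603125
n=2: y=-0.603125, sp=1, e=sp−y=1.603125; I=2.728125, D=e−e_prev=1.478125; u=5/4·1.603125+3/4·2.728125+3/2·1.478125≈6.267188; next y=-3/5·(-0.603125)+1/4·6.267188≈1.928672
n=3: y≈1.928672, sp=1, e=sp−y≈-0.928672; I≈1.799453, D=e−e_prev≈-2.531797; u=5/4·(-0.928672)+3/4·1.799453+3/2·(-2.531797)≈-3.608945; next y=-3/5·1.928672+1/4·(-3.608945)≈-2.059439
n=4: y≈-2.059439, sp=1, e=sp−y≈3.059439; I≈4.858893, D=e−e_prev≈3.988111; u=5/4·3.059439+3/4·4.858893+3/2·3.988111≈13.450636; next y=-3/5·(-2.059439)+1/4·13.450636≈4.598323
n=5: y≈4.598323, sp=1, e=sp−y≈-3.598323; I≈1.260570, D=e−e_prev≈-6.657762; u=5/4·(-3.598323)+3/4·1.260570+3/2·(-6.657762)≈-13.539119; next y=-3/5·4.598323+1/4·(-13.539119)≈-6.143773
n=6: y≈-6.143773, sp=1, e=sp−y≈7.143773; I≈8.404343, D=e−e_prev≈10.742096; u=5/4·7.143773+3/4·8.404343+3/2·10.742096≈31.346118; next y=-3/5·(-6.143773)+1/4·31.346118≈11.522793
n=7: y≈11.522793, sp=1, e=sp−y≈-10.522793; I≈-2.118450, D=e−e_prev≈-17.666567; u=5/4·(-10.522793)+3/4·(-2.118450)+3/2·(-17.666567)≈-41.242180; next y=-3/5·11.522793+1/4·(-41.242180)≈-17.224221
n=8: y≈-17.224221, sp=1, e=sp−y≈18.224221; I≈16.105771, D=e−e_prev≈28.747014; u=5/4·18.224221+3/4·16.105771+3/2·28.747014≈77.980126; next y=-3/5·(-17.224221)+1/4·77.980126≈29.829564
n=9: y≈29.829564, sp=1, e=sp−y≈-28.829564; I≈-12.723793, D=e−e_prev≈-47.053785; u=5/4·(-28.829564)+3/4·(-12.723793)+3/2·(-47.053785)≈-116.160477; next y=-3/5·29.829564+1/4·(-116.160477)≈-46.937858
n=10: y≈-46.937858, sp=1, e=sp−y≈47.937858; I≈35.214065, D=e−e_prev≈76.767422; u=5/4·47.937858+3/4·35.214065+3/2·76.767422≈201.484003; next y=-3/5·(-46.937858)+1/4·201.484003≈78.533715
n=11: y≈78.533715, sp=1, e=sp−y≈-77.533715; I≈-42.319651, D=e−e_prev≈-125.471573; u=5/4·(-77.533715)+3/4·(-42.319651)+3/2·(-125.471573)≈-316.864242; next y=-3/5·78.533715+1/4·(-316.864242)≈-126.336290
n=12: y≈-126.336290, sp=1, e=sp−y≈127.336290; I≈85.016639, D=e−e_prev≈204.870005; u=5/4·127.336290+3/4·85.016639+3/2·204.870005≈530.237850; next y=-3/5·(-126.336290)+1/4·530.237850≈208.361236
n=13: y≈208.361236, sp=1, e=sp−y≈-207.361236; I≈-122.344597, D=e−e_prev≈-334.697526; u=5/4·(-207.361236)+3/4·(-122.344597)+3/2·(-334.697526)≈-853.006283; next y=-3/5·208.361236+1/4·(-853.006283)≈-338.268313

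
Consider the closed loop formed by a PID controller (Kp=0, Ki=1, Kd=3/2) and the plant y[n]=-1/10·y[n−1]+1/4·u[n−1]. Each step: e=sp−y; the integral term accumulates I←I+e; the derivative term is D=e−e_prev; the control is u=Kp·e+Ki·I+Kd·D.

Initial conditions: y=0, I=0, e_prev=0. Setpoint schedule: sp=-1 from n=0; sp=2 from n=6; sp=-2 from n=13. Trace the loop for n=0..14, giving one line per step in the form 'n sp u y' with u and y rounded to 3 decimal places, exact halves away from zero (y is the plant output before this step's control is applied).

(exact arithmetic carried between steps; '≈' marks a value shown rounded to 6 d.p. or computed from one; I and e_prev carry over from the previous line; the table rounds u and y to 3 d.p., halves away from zero)
n=0: y=0, sp=-1, e=sp−y=-1; I=-1, D=e−e_prev=-1; u=0·(-1)+1·(-1)+3/2·(-1)=-2.5; next y=-1/10·0+1/4·(-2.5)=-0.625
n=1: y=-0.625, sp=-1, e=sp−y=-0.375; I=-1.375, D=e−e_prev=0.625; u=0·(-0.375)+1·(-1.375)+3/2·0.625=-0.4375; next y=-1/10·(-0.625)+1/4·(-0.4375)=-0.046875
n=2: y=-0.046875, sp=-1, e=sp−y=-0.953125; I=-2.328125, D=e−e_prev=-0.578125; u=0·(-0.953125)+1·(-2.328125)+3/2·(-0.578125)≈-3.195313; next y=-1/10·(-0.046875)+1/4·(-3.195313)≈-0.794141
n=3: y≈-0.794141, sp=-1, e=sp−y≈-0.205859; I≈-2.533984, D=e−e_prev≈0.747266; u=0·(-0.205859)+1·(-2.533984)+3/2·0.747266≈-1.413086; next y=-1/10·(-0.794141)+1/4·(-1.413086)≈-0.273857
n=4: y≈-0.273857, sp=-1, e=sp−y≈-0.726143; I≈-3.260127, D=e−e_prev≈-0.520283; u=0·(-0.726143)+1·(-3.260127)+3/2·(-0.520283)≈-4.040552; next y=-1/10·(-0.273857)+1/4·(-4.040552)≈-0.982752
n=5: y≈-0.982752, sp=-1, e=sp−y≈-0.017248; I≈-3.277375, D=e−e_prev≈0.708895; u=0·(-0.017248)+1·(-3.277375)+3/2·0.708895≈-2.214033; next y=-1/10·(-0.982752)+1/4·(-2.214033)≈-0.455233
n=6: y≈-0.455233, sp=2, e=sp−y≈2.455233; I≈-0.822142, D=e−e_prev≈2.472481; u=0·2.455233+1·(-0.822142)+3/2·2.472481≈2.886579; next y=-1/10·(-0.455233)+1/4·2.886579≈0.767168
n=7: y≈0.767168, sp=2, e=sp−y≈1.232832; I≈0.410690, D=e−e_prev≈-1.222401; u=0·1.232832+1·0.410690+3/2·(-1.222401)≈-1.422911; next y=-1/10·0.767168+1/4·(-1.422911)≈-0.432445
n=8: y≈-0.432445, sp=2, e=sp−y≈2.432445; I≈2.843135, D=e−e_prev≈1.199613; u=0·2.432445+1·2.843135+3/2·1.199613≈4.642554; next y=-1/10·(-0.432445)+1/4·4.642554≈1.203883
n=9: y≈1.203883, sp=2, e=sp−y≈0.796117; I≈3.639252, D=e−e_prev≈-1.636328; u=0·0.796117+1·3.639252+3/2·(-1.636328)≈1.184760; next y=-1/10·1.203883+1/4·1.184760≈0.175802
n=10: y≈0.175802, sp=2, e=sp−y≈1.824198; I≈5.463450, D=e−e_prev≈1.028081; u=0·1.824198+1·5.463450+3/2·1.028081≈7.005572; next y=-1/10·0.175802+1/4·7.005572≈1.733813
n=11: y≈1.733813, sp=2, e=sp−y≈0.266187; I≈5.729637, D=e−e_prev≈-1.558011; u=0·0.266187+1·5.729637+3/2·(-1.558011)≈3.392621; next y=-1/10·1.733813+1/4·3.392621≈0.674774
n=12: y≈0.674774, sp=2, e=sp−y≈1.325226; I≈7.054863, D=e−e_prev≈1.059039; u=0·1.325226+1·7.054863+3/2·1.059039≈8.643422; next y=-1/10·0.674774+1/4·8.643422≈2.093378
n=13: y≈2.093378, sp=-2, e=sp−y≈-4.093378; I≈2.961485, D=e−e_prev≈-5.418604; u=0·(-4.093378)+1·2.961485+3/2·(-5.418604)≈-5.166421; next y=-1/10·2.093378+1/4·(-5.166421)≈-1.500943
n=14: y≈-1.500943, sp=-2, e=sp−y≈-0.499057; I≈2.462428, D=e−e_prev≈3.594321; u=0·(-0.499057)+1·2.462428+3/2·3.594321≈7.853910; next y=-1/10·(-1.500943)+1/4·7.853910≈2.113572

0 -1 -2.500 0.000
1 -1 -0.438 -0.625
2 -1 -3.195 -0.047
3 -1 -1.413 -0.794
4 -1 -4.041 -0.274
5 -1 -2.214 -0.983
6 2 2.887 -0.455
7 2 -1.423 0.767
8 2 4.643 -0.432
9 2 1.185 1.204
10 2 7.006 0.176
11 2 3.393 1.734
12 2 8.643 0.675
13 -2 -5.166 2.093
14 -2 7.854 -1.501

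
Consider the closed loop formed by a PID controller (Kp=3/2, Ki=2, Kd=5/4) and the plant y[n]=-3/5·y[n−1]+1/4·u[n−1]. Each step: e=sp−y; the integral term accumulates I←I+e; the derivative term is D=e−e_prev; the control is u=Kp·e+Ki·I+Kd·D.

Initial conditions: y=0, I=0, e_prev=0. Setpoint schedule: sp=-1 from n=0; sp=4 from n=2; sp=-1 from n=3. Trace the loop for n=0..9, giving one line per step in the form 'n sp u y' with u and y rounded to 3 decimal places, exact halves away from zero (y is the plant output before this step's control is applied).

(exact arithmetic carried between steps; '≈' marks a value shown rounded to 6 d.p. or computed from one; I and e_prev carry over from the previous line; the table rounds u and y to 3 d.p., halves away from zero)
n=0: y=0, sp=-1, e=sp−y=-1; I=-1, D=e−e_prev=-1; u=3/2·(-1)+2·(-1)+5/4·(-1)=-4.75; next y=-3/5·0+1/4·(-4.75)=-1.1875
n=1: y=-1.1875, sp=-1, e=sp−y=0.1875; I=-0.8125, D=e−e_prev=1.1875; u=3/2·0.1875+2·(-0.8125)+5/4·1.1875=0.140625; next y=-3/5·(-1.1875)+1/4·0.140625≈0.747656
n=2: y≈0.747656, sp=4, e=sp−y≈3.252344; I≈2.439844, D=e−e_prev≈3.064844; u=3/2·3.252344+2·2.439844+5/4·3.064844≈13.589258; next y=-3/5·0.747656+1/4·13.589258≈2.948721
n=3: y≈2.948721, sp=-1, e=sp−y≈-3.948721; I≈-1.508877, D=e−e_prev≈-7.201064; u=3/2·(-3.948721)+2·(-1.508877)+5/4·(-7.201064)≈-17.942166; next y=-3/5·2.948721+1/4·(-17.942166)≈-6.254774
n=4: y≈-6.254774, sp=-1, e=sp−y≈5.254774; I≈3.745897, D=e−e_prev≈9.203495; u=3/2·5.254774+2·3.745897+5/4·9.203495≈26.878323; next y=-3/5·(-6.254774)+1/4·26.878323≈10.472445
n=5: y≈10.472445, sp=-1, e=sp−y≈-11.472445; I≈-7.726548, D=e−e_prev≈-16.727219; u=3/2·(-11.472445)+2·(-7.726548)+5/4·(-16.727219)≈-53.570787; next y=-3/5·10.472445+1/4·(-53.570787)≈-19.676164
n=6: y≈-19.676164, sp=-1, e=sp−y≈18.676164; I≈10.949616, D=e−e_prev≈30.148609; u=3/2·18.676164+2·10.949616+5/4·30.148609≈87.599237; next y=-3/5·(-19.676164)+1/4·87.599237≈33.705508
n=7: y≈33.705508, sp=-1, e=sp−y≈-34.705508; I≈-23.755892, D=e−e_prev≈-53.381671; u=3/2·(-34.705508)+2·(-23.755892)+5/4·(-53.381671)≈-166.297134; next y=-3/5·33.705508+1/4·(-166.297134)≈-61.797588
n=8: y≈-61.797588, sp=-1, e=sp−y≈60.797588; I≈37.041696, D=e−e_prev≈95.503096; u=3/2·60.797588+2·37.041696+5/4·95.503096≈284.658644; next y=-3/5·(-61.797588)+1/4·284.658644≈108.243214
n=9: y≈108.243214, sp=-1, e=sp−y≈-109.243214; I≈-72.201518, D=e−e_prev≈-170.040802; u=3/2·(-109.243214)+2·(-72.201518)+5/4·(-170.040802)≈-520.818859; next y=-3/5·108.243214+1/4·(-520.818859)≈-195.150643

0 -1 -4.750 0.000
1 -1 0.141 -1.188
2 4 13.589 0.748
3 -1 -17.942 2.949
4 -1 26.878 -6.255
5 -1 -53.571 10.472
6 -1 87.599 -19.676
7 -1 -166.297 33.706
8 -1 284.659 -61.798
9 -1 -520.819 108.243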